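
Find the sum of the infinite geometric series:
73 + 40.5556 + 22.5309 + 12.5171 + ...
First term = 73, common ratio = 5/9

For |r| < 1, S = a / (1 - r)
S = 73 / (1 - (5/9))
S = 73 / (4/9)
S = 657/4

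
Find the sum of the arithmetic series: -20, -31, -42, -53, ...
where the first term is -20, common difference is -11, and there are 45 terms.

Sₙ = n/2 × (first + last)
Last term = a + (n-1)d = -20 + (45-1)×(-11) = -504
S_45 = 45/2 × (-20 + (-504))
S_45 = 45/2 × (-524) = -11790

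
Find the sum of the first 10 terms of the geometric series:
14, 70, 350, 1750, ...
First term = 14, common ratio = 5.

Sₙ = a(1 - rⁿ) / (1 - r)
S_10 = 14(1 - 5^10) / (1 - 5)
S_10 = 14(1 - 9765625) / (-4)
S_10 = 34179684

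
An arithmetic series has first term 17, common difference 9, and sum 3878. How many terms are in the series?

Using S = n/2 × [2a + (n-1)d]
3878 = n/2 × [2(17) + (n-1)(9)]
3878 = n/2 × [34 + 9n - 9]
7756 = n × [25 + 9n]
9n² + (25)n - 7756 = 0
Discriminant: Δ = (25)² - 4(9)(-7756) = 625 + 279216 = 279841
√Δ = 529
n = [-(25) + √Δ] / (2·9) = (-25 + 529) / 18 = 504 / 18 = 28
(The negative root is discarded since n must be a positive integer.)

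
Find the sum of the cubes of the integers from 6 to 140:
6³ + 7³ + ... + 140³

Use ∑_{k=1}^{n} k³ = [n(n+1)/2]², then subtract the first 5 terms.
∑_{k=1}^{140} k³ = [140×141/2]² = 9870² = 97416900
∑_{k=1}^{5} k³ = [5×6/2]² = 15² = 225
∑_{k=6}^{140} k³ = 97416900 - 225 = 97416675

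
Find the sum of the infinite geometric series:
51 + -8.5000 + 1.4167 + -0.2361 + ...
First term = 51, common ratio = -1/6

For |r| < 1, S = a / (1 - r)
S = 51 / (1 - (-1/6))
S = 51 / (7/6)
S = 306/7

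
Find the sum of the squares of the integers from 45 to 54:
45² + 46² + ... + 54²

Use ∑_{k=1}^{n} k² = n(n+1)(2n+1)/6, then subtract the first 44 terms.
∑_{k=1}^{54} k² = 54×55×109/6 = 53955
∑_{k=1}^{44} k² = 44×45×89/6 = 29370
∑_{k=45}^{54} k² = 53955 - 29370 = 24585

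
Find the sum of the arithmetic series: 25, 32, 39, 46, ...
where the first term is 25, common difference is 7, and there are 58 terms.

Sₙ = n/2 × (first + last)
Last term = a + (n-1)d = 25 + (58-1)×7 = 424
S_58 = 58/2 × (25 + 424)
S_58 = 58/2 × 449 = 13021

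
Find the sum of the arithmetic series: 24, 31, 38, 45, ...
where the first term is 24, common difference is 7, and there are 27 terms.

Sₙ = n/2 × (first + last)
Last term = a + (n-1)d = 24 + (27-1)×7 = 206
S_27 = 27/2 × (24 + 206)
S_27 = 27/2 × 230 = 3105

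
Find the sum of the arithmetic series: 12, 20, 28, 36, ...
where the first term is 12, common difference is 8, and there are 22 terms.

Sₙ = n/2 × (first + last)
Last term = a + (n-1)d = 12 + (22-1)×8 = 180
S_22 = 22/2 × (12 + 180)
S_22 = 22/2 × 192 = 2112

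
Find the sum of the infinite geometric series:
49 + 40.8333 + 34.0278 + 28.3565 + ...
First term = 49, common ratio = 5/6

For |r| < 1, S = a / (1 - r)
S = 49 / (1 - (5/6))
S = 49 / (1/6)
S = 294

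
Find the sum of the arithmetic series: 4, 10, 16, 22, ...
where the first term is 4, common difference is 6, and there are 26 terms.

Sₙ = n/2 × (first + last)
Last term = a + (n-1)d = 4 + (26-1)×6 = 154
S_26 = 26/2 × (4 + 154)
S_26 = 26/2 × 158 = 2054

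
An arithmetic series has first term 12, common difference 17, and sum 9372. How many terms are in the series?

Using S = n/2 × [2a + (n-1)d]
9372 = n/2 × [2(12) + (n-1)(17)]
9372 = n/2 × [24 + 17n - 17]
18744 = n × [7 + 17n]
17n² + (7)n - 18744 = 0
Discriminant: Δ = (7)² - 4(17)(-18744) = 49 + 1274592 = 1274641
√Δ = 1129
n = [-(7) + √Δ] / (2·17) = (-7 + 1129) / 34 = 1122 / 34 = 33
(The negative root is discarded since n must be a positive integer.)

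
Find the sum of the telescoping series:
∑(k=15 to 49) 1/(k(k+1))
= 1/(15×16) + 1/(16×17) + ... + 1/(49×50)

Partial fractions: 1/(k(k+1)) = 1/k - 1/(k+1)
The series telescopes:
= (1/15 - 1/16) + (1/16 - 1/17) + ... + (1/49 - 1/50)
= 1/15 - 1/50
= 7/150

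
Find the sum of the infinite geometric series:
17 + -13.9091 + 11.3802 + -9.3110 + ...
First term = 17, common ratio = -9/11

For |r| < 1, S = a / (1 - r)
S = 17 / (1 - (-9/11))
S = 17 / (20/11)
S = 187/20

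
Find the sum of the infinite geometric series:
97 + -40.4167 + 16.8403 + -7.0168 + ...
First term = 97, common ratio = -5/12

For |r| < 1, S = a / (1 - r)
S = 97 / (1 - (-5/12))
S = 97 / (17/12)
S = 1164/17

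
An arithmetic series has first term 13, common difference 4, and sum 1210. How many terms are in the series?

Using S = n/2 × [2a + (n-1)d]
1210 = n/2 × [2(13) + (n-1)(4)]
1210 = n/2 × [26 + 4n - 4]
2420 = n × [22 + 4n]
4n² + (22)n - 2420 = 0
Discriminant: Δ = (22)² - 4(4)(-2420) = 484 + 38720 = 39204
√Δ = 198
n = [-(22) + √Δ] / (2·4) = (-22 + 198) / 8 = 176 / 8 = 22
(The negative root is discarded since n must be a positive integer.)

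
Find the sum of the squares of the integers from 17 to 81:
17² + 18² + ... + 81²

Use ∑_{k=1}^{n} k² = n(n+1)(2n+1)/6, then subtract the first 16 terms.
∑_{k=1}^{81} k² = 81×82×163/6 = 180441
∑_{k=1}^{16} k² = 16×17×33/6 = 1496
∑_{k=17}^{81} k² = 180441 - 1496 = 178945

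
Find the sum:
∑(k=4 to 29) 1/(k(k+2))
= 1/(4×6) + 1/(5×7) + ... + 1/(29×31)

Partial fractions: 1/(k(k+2)) = (1/2)[1/k - 1/(k+2)]
Telescoping leaves the first two and last two terms:
= (1/2)[1/4 + 1/5 - 1/30 - 1/31]
= 143/744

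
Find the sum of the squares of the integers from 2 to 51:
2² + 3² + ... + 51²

Use ∑_{k=1}^{n} k² = n(n+1)(2n+1)/6, then subtract the first 1 terms.
∑_{k=1}^{51} k² = 51×52×103/6 = 45526
∑_{k=1}^{1} k² = 1×2×3/6 = 1
∑_{k=2}^{51} k² = 45526 - 1 = 45525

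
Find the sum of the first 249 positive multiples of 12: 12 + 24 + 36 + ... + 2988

Factor out 12: = 12(1 + 2 + ... + 249) = 12 × n(n+1)/2
= 12 × 249×250/2
= 12 × 31125
= 373500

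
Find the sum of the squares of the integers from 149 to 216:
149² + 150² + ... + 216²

Use ∑_{k=1}^{n} k² = n(n+1)(2n+1)/6, then subtract the first 148 terms.
∑_{k=1}^{216} k² = 216×217×433/6 = 3382596
∑_{k=1}^{148} k² = 148×149×297/6 = 1091574
∑_{k=149}^{216} k² = 3382596 - 1091574 = 2291022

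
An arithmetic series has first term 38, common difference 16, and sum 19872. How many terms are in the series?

Using S = n/2 × [2a + (n-1)d]
19872 = n/2 × [2(38) + (n-1)(16)]
19872 = n/2 × [76 + 16n - 16]
39744 = n × [60 + 16n]
16n² + (60)n - 39744 = 0
Discriminant: Δ = (60)² - 4(16)(-39744) = 3600 + 2543616 = 2547216
√Δ = 1596
n = [-(60) + √Δ] / (2·16) = (-60 + 1596) / 32 = 1536 / 32 = 48
(The negative root is discarded since n must be a positive integer.)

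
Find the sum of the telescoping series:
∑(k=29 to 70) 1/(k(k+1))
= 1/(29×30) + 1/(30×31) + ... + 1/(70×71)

Partial fractions: 1/(k(k+1)) = 1/k - 1/(k+1)
The series telescopes:
= (1/29 - 1/30) + (1/30 - 1/31) + ... + (1/70 - 1/71)
= 1/29 - 1/71
= 42/2059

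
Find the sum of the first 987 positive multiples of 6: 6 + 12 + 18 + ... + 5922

Factor out 6: = 6(1 + 2 + ... + 987) = 6 × n(n+1)/2
= 6 × 987×988/2
= 6 × 487578
= 2925468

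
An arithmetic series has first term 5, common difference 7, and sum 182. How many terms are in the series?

Using S = n/2 × [2a + (n-1)d]
182 = n/2 × [2(5) + (n-1)(7)]
182 = n/2 × [10 + 7n - 7]
364 = n × [3 + 7n]
7n² + (3)n - 364 = 0
Discriminant: Δ = (3)² - 4(7)(-364) = 9 + 10192 = 10201
√Δ = 101
n = [-(3) + √Δ] / (2·7) = (-3 + 101) / 14 = 98 / 14 = 7
(The negative root is discarded since n must be a positive integer.)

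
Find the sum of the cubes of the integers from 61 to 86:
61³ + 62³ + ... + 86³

Use ∑_{k=1}^{n} k³ = [n(n+1)/2]², then subtract the first 60 terms.
∑_{k=1}^{86} k³ = [86×87/2]² = 3741² = 13995081
∑_{k=1}^{60} k³ = [60×61/2]² = 1830² = 3348900
∑_{k=61}^{86} k³ = 13995081 - 3348900 = 10646181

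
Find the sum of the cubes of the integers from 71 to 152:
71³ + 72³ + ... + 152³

Use ∑_{k=1}^{n} k³ = [n(n+1)/2]², then subtract the first 70 terms.
∑_{k=1}^{152} k³ = [152×153/2]² = 11628² = 135210384
∑_{k=1}^{70} k³ = [70×71/2]² = 2485² = 6175225
∑_{k=71}^{152} k³ = 135210384 - 6175225 = 129035159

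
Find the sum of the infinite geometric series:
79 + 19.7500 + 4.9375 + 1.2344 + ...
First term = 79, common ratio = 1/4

For |r| < 1, S = a / (1 - r)
S = 79 / (1 - (1/4))
S = 79 / (3/4)
S = 316/3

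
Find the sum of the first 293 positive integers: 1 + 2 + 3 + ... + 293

Formula: ∑k = n(n+1)/2
= 293×294/2
= 86142/2
= 43071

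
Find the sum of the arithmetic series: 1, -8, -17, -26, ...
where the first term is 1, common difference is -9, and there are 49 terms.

Sₙ = n/2 × (first + last)
Last term = a + (n-1)d = 1 + (49-1)×(-9) = -431
S_49 = 49/2 × (1 + (-431))
S_49 = 49/2 × (-430) = -10535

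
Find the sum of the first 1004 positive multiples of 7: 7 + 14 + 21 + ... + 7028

Factor out 7: = 7(1 + 2 + ... + 1004) = 7 × n(n+1)/2
= 7 × 1004×1005/2
= 7 × 504510
= 3531570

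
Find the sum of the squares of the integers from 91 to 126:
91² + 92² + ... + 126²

Use ∑_{k=1}^{n} k² = n(n+1)(2n+1)/6, then subtract the first 90 terms.
∑_{k=1}^{126} k² = 126×127×253/6 = 674751
∑_{k=1}^{90} k² = 90×91×181/6 = 247065
∑_{k=91}^{126} k² = 674751 - 247065 = 427686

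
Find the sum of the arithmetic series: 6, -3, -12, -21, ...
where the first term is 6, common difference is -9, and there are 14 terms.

Sₙ = n/2 × (first + last)
Last term = a + (n-1)d = 6 + (14-1)×(-9) = -111
S_14 = 14/2 × (6 + (-111))
S_14 = 14/2 × (-105) = -735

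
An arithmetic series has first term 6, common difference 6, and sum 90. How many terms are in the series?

Using S = n/2 × [2a + (n-1)d]
90 = n/2 × [2(6) + (n-1)(6)]
90 = n/2 × [12 + 6n - 6]
180 = n × [6 + 6n]
6n² + (6)n - 180 = 0
Discriminant: Δ = (6)² - 4(6)(-180) = 36 + 4320 = 4356
√Δ = 66
n = [-(6) + √Δ] / (2·6) = (-6 + 66) / 12 = 60 / 12 = 5
(The negative root is discarded since n must be a positive integer.)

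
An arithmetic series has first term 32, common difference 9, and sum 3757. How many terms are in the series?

Using S = n/2 × [2a + (n-1)d]
3757 = n/2 × [2(32) + (n-1)(9)]
3757 = n/2 × [64 + 9n - 9]
7514 = n × [55 + 9n]
9n² + (55)n - 7514 = 0
Discriminant: Δ = (55)² - 4(9)(-7514) = 3025 + 270504 = 273529
√Δ = 523
n = [-(55) + √Δ] / (2·9) = (-55 + 523) / 18 = 468 / 18 = 26
(The negative root is discarded since n must be a positive integer.)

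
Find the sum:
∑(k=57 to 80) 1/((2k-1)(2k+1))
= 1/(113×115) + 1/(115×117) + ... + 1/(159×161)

Partial fractions: 1/((2k-1)(2k+1)) = (1/2)[1/(2k-1) - 1/(2k+1)]
The series telescopes:
= (1/2)[1/113 - 1/161]
= 24/18193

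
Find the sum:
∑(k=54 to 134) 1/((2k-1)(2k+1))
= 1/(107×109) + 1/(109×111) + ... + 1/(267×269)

Partial fractions: 1/((2k-1)(2k+1)) = (1/2)[1/(2k-1) - 1/(2k+1)]
The series telescopes:
= (1/2)[1/107 - 1/269]
= 81/28783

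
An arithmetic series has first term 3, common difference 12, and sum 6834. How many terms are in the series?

Using S = n/2 × [2a + (n-1)d]
6834 = n/2 × [2(3) + (n-1)(12)]
6834 = n/2 × [6 + 12n - 12]
13668 = n × [-6 + 12n]
12n² + (-6)n - 13668 = 0
Discriminant: Δ = (-6)² - 4(12)(-13668) = 36 + 656064 = 656100
√Δ = 810
n = [-(-6) + √Δ] / (2·12) = (6 + 810) / 24 = 816 / 24 = 34
(The negative root is discarded since n must be a positive integer.)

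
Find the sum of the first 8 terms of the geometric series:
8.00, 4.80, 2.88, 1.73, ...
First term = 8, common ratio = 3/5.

Sₙ = a(1 - rⁿ) / (1 - r)
S_8 = 8(1 - (3/5)^8) / (1 - (3/5))
S_8 = 8(1 - (6561/390625)) / (2/5)
S_8 = 1536256/78125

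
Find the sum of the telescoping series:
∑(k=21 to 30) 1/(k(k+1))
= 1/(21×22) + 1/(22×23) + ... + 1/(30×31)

Partial fractions: 1/(k(k+1)) = 1/k - 1/(k+1)
The series telescopes:
= (1/21 - 1/22) + (1/22 - 1/23) + ... + (1/30 - 1/31)
= 1/21 - 1/31
= 10/651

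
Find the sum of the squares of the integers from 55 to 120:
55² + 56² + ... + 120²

Use ∑_{k=1}^{n} k² = n(n+1)(2n+1)/6, then subtract the first 54 terms.
∑_{k=1}^{120} k² = 120×121×241/6 = 583220
∑_{k=1}^{54} k² = 54×55×109/6 = 53955
∑_{k=55}^{120} k² = 583220 - 53955 = 529265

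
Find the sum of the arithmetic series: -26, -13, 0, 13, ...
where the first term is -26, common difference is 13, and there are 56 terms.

Sₙ = n/2 × (first + last)
Last term = a + (n-1)d = -26 + (56-1)×13 = 689
S_56 = 56/2 × (-26 + 689)
S_56 = 56/2 × 663 = 18564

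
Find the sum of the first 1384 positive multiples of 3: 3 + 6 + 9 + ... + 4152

Factor out 3: = 3(1 + 2 + ... + 1384) = 3 × n(n+1)/2
= 3 × 1384×1385/2
= 3 × 958420
= 2875260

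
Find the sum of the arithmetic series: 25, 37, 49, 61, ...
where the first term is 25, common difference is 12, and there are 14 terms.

Sₙ = n/2 × (first + last)
Last term = a + (n-1)d = 25 + (14-1)×12 = 181
S_14 = 14/2 × (25 + 181)
S_14 = 14/2 × 206 = 1442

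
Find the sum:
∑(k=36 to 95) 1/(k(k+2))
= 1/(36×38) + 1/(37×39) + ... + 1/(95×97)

Partial fractions: 1/(k(k+2)) = (1/2)[1/k - 1/(k+2)]
Telescoping leaves the first two and last two terms:
= (1/2)[1/36 + 1/37 - 1/96 - 1/97]
= 35225/2067264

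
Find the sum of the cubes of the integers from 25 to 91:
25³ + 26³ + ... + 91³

Use ∑_{k=1}^{n} k³ = [n(n+1)/2]², then subtract the first 24 terms.
∑_{k=1}^{91} k³ = [91×92/2]² = 4186² = 17522596
∑_{k=1}^{24} k³ = [24×25/2]² = 300² = 90000
∑_{k=25}^{91} k³ = 17522596 - 90000 = 17432596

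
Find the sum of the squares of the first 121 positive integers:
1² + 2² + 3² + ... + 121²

Formula: ∑k² = n(n+1)(2n+1)/6
= 121×122×243/6
= 3587166/6
= 597861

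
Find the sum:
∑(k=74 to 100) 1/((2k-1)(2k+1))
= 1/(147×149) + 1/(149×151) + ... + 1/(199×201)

Partial fractions: 1/((2k-1)(2k+1)) = (1/2)[1/(2k-1) - 1/(2k+1)]
The series telescopes:
= (1/2)[1/147 - 1/201]
= 3/3283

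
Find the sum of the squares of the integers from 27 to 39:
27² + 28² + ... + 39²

Use ∑_{k=1}^{n} k² = n(n+1)(2n+1)/6, then subtract the first 26 terms.
∑_{k=1}^{39} k² = 39×40×79/6 = 20540
∑_{k=1}^{26} k² = 26×27×53/6 = 6201
∑_{k=27}^{39} k² = 20540 - 6201 = 14339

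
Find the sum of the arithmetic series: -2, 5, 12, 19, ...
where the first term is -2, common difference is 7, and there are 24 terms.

Sₙ = n/2 × (first + last)
Last term = a + (n-1)d = -2 + (24-1)×7 = 159
S_24 = 24/2 × (-2 + 159)
S_24 = 24/2 × 157 = 1884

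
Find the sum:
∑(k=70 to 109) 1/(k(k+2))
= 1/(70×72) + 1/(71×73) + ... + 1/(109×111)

Partial fractions: 1/(k(k+2)) = (1/2)[1/k - 1/(k+2)]
Telescoping leaves the first two and last two terms:
= (1/2)[1/70 + 1/71 - 1/110 - 1/111]
= 15581/3034185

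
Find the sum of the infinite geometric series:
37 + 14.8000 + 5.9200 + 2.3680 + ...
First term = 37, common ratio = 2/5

For |r| < 1, S = a / (1 - r)
S = 37 / (1 - (2/5))
S = 37 / (3/5)
S = 185/3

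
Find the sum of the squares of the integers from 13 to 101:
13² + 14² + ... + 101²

Use ∑_{k=1}^{n} k² = n(n+1)(2n+1)/6, then subtract the first 12 terms.
∑_{k=1}^{101} k² = 101×102×203/6 = 348551
∑_{k=1}^{12} k² = 12×13×25/6 = 650
∑_{k=13}^{101} k² = 348551 - 650 = 347901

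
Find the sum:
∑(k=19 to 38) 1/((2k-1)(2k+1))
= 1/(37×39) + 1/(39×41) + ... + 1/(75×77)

Partial fractions: 1/((2k-1)(2k+1)) = (1/2)[1/(2k-1) - 1/(2k+1)]
The series telescopes:
= (1/2)[1/37 - 1/77]
= 20/2849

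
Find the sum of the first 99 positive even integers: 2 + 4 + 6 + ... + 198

Sum of first n even numbers = n(n+1)
= 99×100
= 9900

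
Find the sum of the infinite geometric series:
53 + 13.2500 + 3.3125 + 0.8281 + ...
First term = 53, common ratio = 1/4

For |r| < 1, S = a / (1 - r)
S = 53 / (1 - (1/4))
S = 53 / (3/4)
S = 212/3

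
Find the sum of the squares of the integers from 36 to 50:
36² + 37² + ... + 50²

Use ∑_{k=1}^{n} k² = n(n+1)(2n+1)/6, then subtract the first 35 terms.
∑_{k=1}^{50} k² = 50×51×101/6 = 42925
∑_{k=1}^{35} k² = 35×36×71/6 = 14910
∑_{k=36}^{50} k² = 42925 - 14910 = 28015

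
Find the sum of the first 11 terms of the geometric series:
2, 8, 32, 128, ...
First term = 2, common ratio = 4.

Sₙ = a(1 - rⁿ) / (1 - r)
S_11 = 2(1 - 4^11) / (1 - 4)
S_11 = 2(1 - 4194304) / (-3)
S_11 = 2796202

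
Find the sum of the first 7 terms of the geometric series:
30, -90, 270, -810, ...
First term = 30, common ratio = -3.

Sₙ = a(1 - rⁿ) / (1 - r)
S_7 = 30(1 - (-3)^7) / (1 - (-3))
S_7 = 30(1 - (-2187)) / (4)
S_7 = 16410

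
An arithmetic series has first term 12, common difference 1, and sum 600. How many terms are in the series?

Using S = n/2 × [2a + (n-1)d]
600 = n/2 × [2(12) + (n-1)(1)]
600 = n/2 × [24 + 1n - 1]
1200 = n × [23 + 1n]
1n² + (23)n - 1200 = 0
Discriminant: Δ = (23)² - 4(1)(-1200) = 529 + 4800 = 5329
√Δ = 73
n = [-(23) + √Δ] / (2·1) = (-23 + 73) / 2 = 50 / 2 = 25
(The negative root is discarded since n must be a positive integer.)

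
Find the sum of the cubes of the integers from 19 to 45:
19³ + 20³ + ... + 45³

Use ∑_{k=1}^{n} k³ = [n(n+1)/2]², then subtract the first 18 terms.
∑_{k=1}^{45} k³ = [45×46/2]² = 1035² = 1071225
∑_{k=1}^{18} k³ = [18×19/2]² = 171² = 29241
∑_{k=19}^{45} k³ = 1071225 - 29241 = 1041984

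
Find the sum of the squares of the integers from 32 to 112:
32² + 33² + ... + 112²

Use ∑_{k=1}^{n} k² = n(n+1)(2n+1)/6, then subtract the first 31 terms.
∑_{k=1}^{112} k² = 112×113×225/6 = 474600
∑_{k=1}^{31} k² = 31×32×63/6 = 10416
∑_{k=32}^{112} k² = 474600 - 10416 = 464184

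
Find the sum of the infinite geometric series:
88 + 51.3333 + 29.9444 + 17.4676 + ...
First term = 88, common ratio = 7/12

For |r| < 1, S = a / (1 - r)
S = 88 / (1 - (7/12))
S = 88 / (5/12)
S = 1056/5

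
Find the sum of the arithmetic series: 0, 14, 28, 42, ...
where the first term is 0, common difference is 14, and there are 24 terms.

Sₙ = n/2 × (first + last)
Last term = a + (n-1)d = 0 + (24-1)×14 = 322
S_24 = 24/2 × (0 + 322)
S_24 = 24/2 × 322 = 3864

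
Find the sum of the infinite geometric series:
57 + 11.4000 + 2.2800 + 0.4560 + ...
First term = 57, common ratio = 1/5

For |r| < 1, S = a / (1 - r)
S = 57 / (1 - (1/5))
S = 57 / (4/5)
S = 285/4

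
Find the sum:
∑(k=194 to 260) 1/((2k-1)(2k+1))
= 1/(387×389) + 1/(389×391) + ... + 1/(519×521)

Partial fractions: 1/((2k-1)(2k+1)) = (1/2)[1/(2k-1) - 1/(2k+1)]
The series telescopes:
= (1/2)[1/387 - 1/521]
= 67/201627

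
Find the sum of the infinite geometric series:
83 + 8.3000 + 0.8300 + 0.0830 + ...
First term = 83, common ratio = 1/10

For |r| < 1, S = a / (1 - r)
S = 83 / (1 - (1/10))
S = 83 / (9/10)
S = 830/9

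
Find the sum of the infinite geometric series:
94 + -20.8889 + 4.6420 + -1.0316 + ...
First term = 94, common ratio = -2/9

For |r| < 1, S = a / (1 - r)
S = 94 / (1 - (-2/9))
S = 94 / (11/9)
S = 846/11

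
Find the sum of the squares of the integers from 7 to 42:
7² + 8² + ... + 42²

Use ∑_{k=1}^{n} k² = n(n+1)(2n+1)/6, then subtract the first 6 terms.
∑_{k=1}^{42} k² = 42×43×85/6 = 25585
∑_{k=1}^{6} k² = 6×7×13/6 = 91
∑_{k=7}^{42} k² = 25585 - 91 = 25494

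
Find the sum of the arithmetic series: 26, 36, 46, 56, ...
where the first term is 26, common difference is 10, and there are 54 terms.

Sₙ = n/2 × (first + last)
Last term = a + (n-1)d = 26 + (54-1)×10 = 556
S_54 = 54/2 × (26 + 556)
S_54 = 54/2 × 582 = 15714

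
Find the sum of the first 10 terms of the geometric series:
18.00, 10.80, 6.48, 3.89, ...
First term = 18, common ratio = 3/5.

Sₙ = a(1 - rⁿ) / (1 - r)
S_10 = 18(1 - (3/5)^10) / (1 - (3/5))
S_10 = 18(1 - (59049/9765625)) / (2/5)
S_10 = 87359184/1953125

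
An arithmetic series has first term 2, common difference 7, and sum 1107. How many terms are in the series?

Using S = n/2 × [2a + (n-1)d]
1107 = n/2 × [2(2) + (n-1)(7)]
1107 = n/2 × [4 + 7n - 7]
2214 = n × [-3 + 7n]
7n² + (-3)n - 2214 = 0
Discriminant: Δ = (-3)² - 4(7)(-2214) = 9 + 61992 = 62001
√Δ = 249
n = [-(-3) + √Δ] / (2·7) = (3 + 249) / 14 = 252 / 14 = 18
(The negative root is discarded since n must be a positive integer.)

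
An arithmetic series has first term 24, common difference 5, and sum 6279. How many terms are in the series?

Using S = n/2 × [2a + (n-1)d]
6279 = n/2 × [2(24) + (n-1)(5)]
6279 = n/2 × [48 + 5n - 5]
12558 = n × [43 + 5n]
5n² + (43)n - 12558 = 0
Discriminant: Δ = (43)² - 4(5)(-12558) = 1849 + 251160 = 253009
√Δ = 503
n = [-(43) + √Δ] / (2·5) = (-43 + 503) / 10 = 460 / 10 = 46
(The negative root is discarded since n must be a positive integer.)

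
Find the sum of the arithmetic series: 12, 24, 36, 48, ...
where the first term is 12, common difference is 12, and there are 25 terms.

Sₙ = n/2 × (first + last)
Last term = a + (n-1)d = 12 + (25-1)×12 = 300
S_25 = 25/2 × (12 + 300)
S_25 = 25/2 × 312 = 3900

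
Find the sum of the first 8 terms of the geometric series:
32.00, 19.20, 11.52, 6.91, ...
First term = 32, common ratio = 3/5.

Sₙ = a(1 - rⁿ) / (1 - r)
S_8 = 32(1 - (3/5)^8) / (1 - (3/5))
S_8 = 32(1 - (6561/390625)) / (2/5)
S_8 = 6145024/78125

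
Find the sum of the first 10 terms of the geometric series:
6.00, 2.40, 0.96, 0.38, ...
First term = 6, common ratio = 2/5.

Sₙ = a(1 - rⁿ) / (1 - r)
S_10 = 6(1 - (2/5)^10) / (1 - (2/5))
S_10 = 6(1 - (1024/9765625)) / (3/5)
S_10 = 19529202/1953125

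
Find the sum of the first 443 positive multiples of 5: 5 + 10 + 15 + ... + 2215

Factor out 5: = 5(1 + 2 + ... + 443) = 5 × n(n+1)/2
= 5 × 443×444/2
= 5 × 98346
= 491730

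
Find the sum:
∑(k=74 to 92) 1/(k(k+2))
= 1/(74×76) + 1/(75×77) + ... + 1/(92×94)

Partial fractions: 1/(k(k+2)) = (1/2)[1/k - 1/(k+2)]
Telescoping leaves the first two and last two terms:
= (1/2)[1/74 + 1/75 - 1/93 - 1/94]
= 7353/2695450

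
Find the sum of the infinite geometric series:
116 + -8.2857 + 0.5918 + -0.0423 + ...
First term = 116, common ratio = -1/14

For |r| < 1, S = a / (1 - r)
S = 116 / (1 - (-1/14))
S = 116 / (15/14)
S = 1624/15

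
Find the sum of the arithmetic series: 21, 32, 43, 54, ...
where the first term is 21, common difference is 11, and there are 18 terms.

Sₙ = n/2 × (first + last)
Last term = a + (n-1)d = 21 + (18-1)×11 = 208
S_18 = 18/2 × (21 + 208)
S_18 = 18/2 × 229 = 2061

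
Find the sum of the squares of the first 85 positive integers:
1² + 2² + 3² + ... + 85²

Formula: ∑k² = n(n+1)(2n+1)/6
= 85×86×171/6
= 1250010/6
= 208335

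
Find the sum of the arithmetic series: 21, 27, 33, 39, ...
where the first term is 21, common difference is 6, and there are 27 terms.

Sₙ = n/2 × (first + last)
Last term = a + (n-1)d = 21 + (27-1)×6 = 177
S_27 = 27/2 × (21 + 177)
S_27 = 27/2 × 198 = 2673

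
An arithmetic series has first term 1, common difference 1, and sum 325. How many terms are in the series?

Using S = n/2 × [2a + (n-1)d]
325 = n/2 × [2(1) + (n-1)(1)]
325 = n/2 × [2 + 1n - 1]
650 = n × [1 + 1n]
1n² + (1)n - 650 = 0
Discriminant: Δ = (1)² - 4(1)(-650) = 1 + 2600 = 2601
√Δ = 51
n = [-(1) + √Δ] / (2·1) = (-1 + 51) / 2 = 50 / 2 = 25
(The negative root is discarded since n must be a positive integer.)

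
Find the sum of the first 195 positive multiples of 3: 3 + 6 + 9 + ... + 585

Factor out 3: = 3(1 + 2 + ... + 195) = 3 × n(n+1)/2
= 3 × 195×196/2
= 3 × 19110
= 57330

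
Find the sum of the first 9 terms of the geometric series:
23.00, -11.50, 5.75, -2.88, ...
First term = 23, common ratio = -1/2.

Sₙ = a(1 - rⁿ) / (1 - r)
S_9 = 23(1 - (-1/2)^9) / (1 - (-1/2))
S_9 = 23(1 - (-1/512)) / (3/2)
S_9 = 3933/256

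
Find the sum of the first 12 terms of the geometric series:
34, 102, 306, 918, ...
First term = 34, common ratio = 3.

Sₙ = a(1 - rⁿ) / (1 - r)
S_12 = 34(1 - 3^12) / (1 - 3)
S_12 = 34(1 - 531441) / (-2)
S_12 = 9034480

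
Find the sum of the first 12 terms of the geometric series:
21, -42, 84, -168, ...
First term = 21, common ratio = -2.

Sₙ = a(1 - rⁿ) / (1 - r)
S_12 = 21(1 - (-2)^12) / (1 - (-2))
S_12 = 21(1 - 4096) / (3)
S_12 = -28665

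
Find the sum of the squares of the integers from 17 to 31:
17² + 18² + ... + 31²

Use ∑_{k=1}^{n} k² = n(n+1)(2n+1)/6, then subtract the first 16 terms.
∑_{k=1}^{31} k² = 31×32×63/6 = 10416
∑_{k=1}^{16} k² = 16×17×33/6 = 1496
∑_{k=17}^{31} k² = 10416 - 1496 = 8920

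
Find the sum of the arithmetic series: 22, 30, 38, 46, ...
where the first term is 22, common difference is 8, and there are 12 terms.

Sₙ = n/2 × (first + last)
Last term = a + (n-1)d = 22 + (12-1)×8 = 110
S_12 = 12/2 × (22 + 110)
S_12 = 12/2 × 132 = 792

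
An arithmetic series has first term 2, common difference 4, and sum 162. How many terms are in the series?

Using S = n/2 × [2a + (n-1)d]
162 = n/2 × [2(2) + (n-1)(4)]
162 = n/2 × [4 + 4n - 4]
324 = n × [0 + 4n]
4n² + (0)n - 324 = 0
Discriminant: Δ = (0)² - 4(4)(-324) = 0 + 5184 = 5184
√Δ = 72
n = [-(0) + √Δ] / (2·4) = (0 + 72) / 8 = 72 / 8 = 9
(The negative root is discarded since n must be a positive integer.)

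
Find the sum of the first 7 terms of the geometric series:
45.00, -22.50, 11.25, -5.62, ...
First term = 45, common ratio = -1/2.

Sₙ = a(1 - rⁿ) / (1 - r)
S_7 = 45(1 - (-1/2)^7) / (1 - (-1/2))
S_7 = 45(1 - (-1/128)) / (3/2)
S_7 = 1935/64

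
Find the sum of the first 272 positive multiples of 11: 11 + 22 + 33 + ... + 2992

Factor out 11: = 11(1 + 2 + ... + 272) = 11 × n(n+1)/2
= 11 × 272×273/2
= 11 × 37128
= 408408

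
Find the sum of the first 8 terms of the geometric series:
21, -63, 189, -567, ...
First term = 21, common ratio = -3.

Sₙ = a(1 - rⁿ) / (1 - r)
S_8 = 21(1 - (-3)^8) / (1 - (-3))
S_8 = 21(1 - 6561) / (4)
S_8 = -34440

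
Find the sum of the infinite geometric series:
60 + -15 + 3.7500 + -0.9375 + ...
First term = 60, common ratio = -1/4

For |r| < 1, S = a / (1 - r)
S = 60 / (1 - (-1/4))
S = 60 / (5/4)
S = 48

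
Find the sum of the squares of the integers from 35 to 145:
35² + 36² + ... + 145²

Use ∑_{k=1}^{n} k² = n(n+1)(2n+1)/6, then subtract the first 34 terms.
∑_{k=1}^{145} k² = 145×146×291/6 = 1026745
∑_{k=1}^{34} k² = 34×35×69/6 = 13685
∑_{k=35}^{145} k² = 1026745 - 13685 = 1013060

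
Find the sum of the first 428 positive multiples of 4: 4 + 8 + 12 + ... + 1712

Factor out 4: = 4(1 + 2 + ... + 428) = 4 × n(n+1)/2
= 4 × 428×429/2
= 4 × 91806
= 367224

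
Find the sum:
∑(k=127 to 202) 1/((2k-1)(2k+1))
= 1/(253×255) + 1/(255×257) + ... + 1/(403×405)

Partial fractions: 1/((2k-1)(2k+1)) = (1/2)[1/(2k-1) - 1/(2k+1)]
The series telescopes:
= (1/2)[1/253 - 1/405]
= 76/102465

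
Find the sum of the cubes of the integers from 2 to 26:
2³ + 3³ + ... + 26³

Use ∑_{k=1}^{n} k³ = [n(n+1)/2]², then subtract the first 1 terms.
∑_{k=1}^{26} k³ = [26×27/2]² = 351² = 123201
∑_{k=1}^{1} k³ = [1×2/2]² = 1² = 1
∑_{k=2}^{26} k³ = 123201 - 1 = 123200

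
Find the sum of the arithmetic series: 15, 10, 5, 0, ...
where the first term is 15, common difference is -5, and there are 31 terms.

Sₙ = n/2 × (first + last)
Last term = a + (n-1)d = 15 + (31-1)×(-5) = -135
S_31 = 31/2 × (15 + (-135))
S_31 = 31/2 × (-120) = -1860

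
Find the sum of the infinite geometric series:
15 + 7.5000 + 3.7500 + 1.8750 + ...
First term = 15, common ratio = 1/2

For |r| < 1, S = a / (1 - r)
S = 15 / (1 - (1/2))
S = 15 / (1/2)
S = 30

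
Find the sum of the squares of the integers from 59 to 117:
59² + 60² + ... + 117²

Use ∑_{k=1}^{n} k² = n(n+1)(2n+1)/6, then subtract the first 58 terms.
∑_{k=1}^{117} k² = 117×118×235/6 = 540735
∑_{k=1}^{58} k² = 58×59×117/6 = 66729
∑_{k=59}^{117} k² = 540735 - 66729 = 474006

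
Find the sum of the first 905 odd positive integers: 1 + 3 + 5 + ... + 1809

Sum of first n odd numbers = n²
= 905²
= 819025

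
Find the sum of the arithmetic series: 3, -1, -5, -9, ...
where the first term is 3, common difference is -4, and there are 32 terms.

Sₙ = n/2 × (first + last)
Last term = a + (n-1)d = 3 + (32-1)×(-4) = -121
S_32 = 32/2 × (3 + (-121))
S_32 = 32/2 × (-118) = -1888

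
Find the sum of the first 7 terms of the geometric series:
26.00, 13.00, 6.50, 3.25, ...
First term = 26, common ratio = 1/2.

Sₙ = a(1 - rⁿ) / (1 - r)
S_7 = 26(1 - (1/2)^7) / (1 - (1/2))
S_7 = 26(1 - (1/128)) / (1/2)
S_7 = 1651/32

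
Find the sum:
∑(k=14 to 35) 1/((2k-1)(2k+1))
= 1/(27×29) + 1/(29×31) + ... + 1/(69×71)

Partial fractions: 1/((2k-1)(2k+1)) = (1/2)[1/(2k-1) - 1/(2k+1)]
The series telescopes:
= (1/2)[1/27 - 1/71]
= 22/1917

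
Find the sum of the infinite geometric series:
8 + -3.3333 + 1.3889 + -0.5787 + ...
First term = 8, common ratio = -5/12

For |r| < 1, S = a / (1 - r)
S = 8 / (1 - (-5/12))
S = 8 / (17/12)
S = 96/17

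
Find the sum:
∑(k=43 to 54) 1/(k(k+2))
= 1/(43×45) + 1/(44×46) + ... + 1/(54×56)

Partial fractions: 1/(k(k+2)) = (1/2)[1/k - 1/(k+2)]
Telescoping leaves the first two and last two terms:
= (1/2)[1/43 + 1/44 - 1/55 - 1/56]
= 1317/264880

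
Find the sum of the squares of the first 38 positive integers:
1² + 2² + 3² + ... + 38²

Formula: ∑k² = n(n+1)(2n+1)/6
= 38×39×77/6
= 114114/6
= 19019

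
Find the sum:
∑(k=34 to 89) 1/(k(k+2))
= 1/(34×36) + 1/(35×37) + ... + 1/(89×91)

Partial fractions: 1/(k(k+2)) = (1/2)[1/k - 1/(k+2)]
Telescoping leaves the first two and last two terms:
= (1/2)[1/34 + 1/35 - 1/90 - 1/91]
= 1249/69615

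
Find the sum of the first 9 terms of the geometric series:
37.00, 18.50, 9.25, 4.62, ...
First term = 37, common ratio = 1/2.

Sₙ = a(1 - rⁿ) / (1 - r)
S_9 = 37(1 - (1/2)^9) / (1 - (1/2))
S_9 = 37(1 - (1/512)) / (1/2)
S_9 = 18907/256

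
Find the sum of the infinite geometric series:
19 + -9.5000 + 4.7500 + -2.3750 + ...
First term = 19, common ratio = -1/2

For |r| < 1, S = a / (1 - r)
S = 19 / (1 - (-1/2))
S = 19 / (3/2)
S = 38/3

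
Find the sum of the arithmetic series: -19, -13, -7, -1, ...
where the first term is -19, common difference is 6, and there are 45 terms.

Sₙ = n/2 × (first + last)
Last term = a + (n-1)d = -19 + (45-1)×6 = 245
S_45 = 45/2 × (-19 + 245)
S_45 = 45/2 × 226 = 5085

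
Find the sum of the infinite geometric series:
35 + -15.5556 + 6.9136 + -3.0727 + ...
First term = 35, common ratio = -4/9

For |r| < 1, S = a / (1 - r)
S = 35 / (1 - (-4/9))
S = 35 / (13/9)
S = 315/13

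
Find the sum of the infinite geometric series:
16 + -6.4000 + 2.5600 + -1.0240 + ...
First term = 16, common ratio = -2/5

For |r| < 1, S = a / (1 - r)
S = 16 / (1 - (-2/5))
S = 16 / (7/5)
S = 80/7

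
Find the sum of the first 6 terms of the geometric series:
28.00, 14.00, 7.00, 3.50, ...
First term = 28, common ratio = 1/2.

Sₙ = a(1 - rⁿ) / (1 - r)
S_6 = 28(1 - (1/2)^6) / (1 - (1/2))
S_6 = 28(1 - (1/64)) / (1/2)
S_6 = 441/8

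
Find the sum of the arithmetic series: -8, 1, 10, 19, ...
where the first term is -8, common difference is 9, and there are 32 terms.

Sₙ = n/2 × (first + last)
Last term = a + (n-1)d = -8 + (32-1)×9 = 271
S_32 = 32/2 × (-8 + 271)
S_32 = 32/2 × 263 = 4208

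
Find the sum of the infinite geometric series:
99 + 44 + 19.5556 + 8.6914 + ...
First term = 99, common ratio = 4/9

For |r| < 1, S = a / (1 - r)
S = 99 / (1 - (4/9))
S = 99 / (5/9)
S = 891/5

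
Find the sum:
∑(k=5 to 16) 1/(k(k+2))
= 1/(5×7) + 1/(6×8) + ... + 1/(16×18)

Partial fractions: 1/(k(k+2)) = (1/2)[1/k - 1/(k+2)]
Telescoping leaves the first two and last two terms:
= (1/2)[1/5 + 1/6 - 1/17 - 1/18]
= 193/1530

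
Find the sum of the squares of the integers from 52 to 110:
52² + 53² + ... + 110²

Use ∑_{k=1}^{n} k² = n(n+1)(2n+1)/6, then subtract the first 51 terms.
∑_{k=1}^{110} k² = 110×111×221/6 = 449735
∑_{k=1}^{51} k² = 51×52×103/6 = 45526
∑_{k=52}^{110} k² = 449735 - 45526 = 404209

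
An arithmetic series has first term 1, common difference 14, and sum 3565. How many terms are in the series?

Using S = n/2 × [2a + (n-1)d]
3565 = n/2 × [2(1) + (n-1)(14)]
3565 = n/2 × [2 + 14n - 14]
7130 = n × [-12 + 14n]
14n² + (-12)n - 7130 = 0
Discriminant: Δ = (-12)² - 4(14)(-7130) = 144 + 399280 = 399424
√Δ = 632
n = [-(-12) + √Δ] / (2·14) = (12 + 632) / 28 = 644 / 28 = 23
(The negative root is discarded since n must be a positive integer.)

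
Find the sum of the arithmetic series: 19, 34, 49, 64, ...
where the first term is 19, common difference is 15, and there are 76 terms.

Sₙ = n/2 × (first + last)
Last term = a + (n-1)d = 19 + (76-1)×15 = 1144
S_76 = 76/2 × (19 + 1144)
S_76 = 76/2 × 1163 = 44194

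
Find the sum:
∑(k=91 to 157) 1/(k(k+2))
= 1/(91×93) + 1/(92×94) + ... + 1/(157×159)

Partial fractions: 1/(k(k+2)) = (1/2)[1/k - 1/(k+2)]
Telescoping leaves the first two and last two terms:
= (1/2)[1/91 + 1/92 - 1/158 - 1/159]
= 971701/210321384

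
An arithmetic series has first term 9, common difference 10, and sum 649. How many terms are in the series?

Using S = n/2 × [2a + (n-1)d]
649 = n/2 × [2(9) + (n-1)(10)]
649 = n/2 × [18 + 10n - 10]
1298 = n × [8 + 10n]
10n² + (8)n - 1298 = 0
Discriminant: Δ = (8)² - 4(10)(-1298) = 64 + 51920 = 51984
√Δ = 228
n = [-(8) + √Δ] / (2·10) = (-8 + 228) / 20 = 220 / 20 = 11
(The negative root is discarded since n must be a positive integer.)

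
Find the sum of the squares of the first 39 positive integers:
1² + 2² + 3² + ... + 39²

Formula: ∑k² = n(n+1)(2n+1)/6
= 39×40×79/6
= 123240/6
= 20540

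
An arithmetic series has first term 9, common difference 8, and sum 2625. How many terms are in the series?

Using S = n/2 × [2a + (n-1)d]
2625 = n/2 × [2(9) + (n-1)(8)]
2625 = n/2 × [18 + 8n - 8]
5250 = n × [10 + 8n]
8n² + (10)n - 5250 = 0
Discriminant: Δ = (10)² - 4(8)(-5250) = 100 + 168000 = 168100
√Δ = 410
n = [-(10) + √Δ] / (2·8) = (-10 + 410) / 16 = 400 / 16 = 25
(The negative root is discarded since n must be a positive integer.)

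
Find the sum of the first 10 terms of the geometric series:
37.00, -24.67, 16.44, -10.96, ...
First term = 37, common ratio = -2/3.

Sₙ = a(1 - rⁿ) / (1 - r)
S_10 = 37(1 - (-2/3)^10) / (1 - (-2/3))
S_10 = 37(1 - (1024/59049)) / (5/3)
S_10 = 429385/19683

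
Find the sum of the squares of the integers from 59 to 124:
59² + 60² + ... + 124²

Use ∑_{k=1}^{n} k² = n(n+1)(2n+1)/6, then subtract the first 58 terms.
∑_{k=1}^{124} k² = 124×125×249/6 = 643250
∑_{k=1}^{58} k² = 58×59×117/6 = 66729
∑_{k=59}^{124} k² = 643250 - 66729 = 576521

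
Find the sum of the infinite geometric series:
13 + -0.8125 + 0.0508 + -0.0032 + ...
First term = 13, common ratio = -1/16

For |r| < 1, S = a / (1 - r)
S = 13 / (1 - (-1/16))
S = 13 / (17/16)
S = 208/17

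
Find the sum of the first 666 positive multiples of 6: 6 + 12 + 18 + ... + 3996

Factor out 6: = 6(1 + 2 + ... + 666) = 6 × n(n+1)/2
= 6 × 666×667/2
= 6 × 222111
= 1332666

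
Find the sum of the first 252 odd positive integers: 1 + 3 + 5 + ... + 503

Sum of first n odd numbers = n²
= 252²
= 63504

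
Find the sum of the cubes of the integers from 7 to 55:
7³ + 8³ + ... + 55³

Use ∑_{k=1}^{n} k³ = [n(n+1)/2]², then subtract the first 6 terms.
∑_{k=1}^{55} k³ = [55×56/2]² = 1540² = 2371600
∑_{k=1}^{6} k³ = [6×7/2]² = 21² = 441
∑_{k=7}^{55} k³ = 2371600 - 441 = 2371159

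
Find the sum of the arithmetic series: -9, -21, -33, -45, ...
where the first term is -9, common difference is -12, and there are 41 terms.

Sₙ = n/2 × (first + last)
Last term = a + (n-1)d = -9 + (41-1)×(-12) = -489
S_41 = 41/2 × (-9 + (-489))
S_41 = 41/2 × (-498) = -10209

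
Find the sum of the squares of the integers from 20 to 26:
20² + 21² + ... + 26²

Use ∑_{k=1}^{n} k² = n(n+1)(2n+1)/6, then subtract the first 19 terms.
∑_{k=1}^{26} k² = 26×27×53/6 = 6201
∑_{k=1}^{19} k² = 19×20×39/6 = 2470
∑_{k=20}^{26} k² = 6201 - 2470 = 3731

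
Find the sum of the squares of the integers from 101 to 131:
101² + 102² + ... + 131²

Use ∑_{k=1}^{n} k² = n(n+1)(2n+1)/6, then subtract the first 100 terms.
∑_{k=1}^{131} k² = 131×132×263/6 = 757966
∑_{k=1}^{100} k² = 100×101×201/6 = 338350
∑_{k=101}^{131} k² = 757966 - 338350 = 419616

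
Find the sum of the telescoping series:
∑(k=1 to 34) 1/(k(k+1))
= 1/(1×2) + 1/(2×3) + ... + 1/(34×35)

Partial fractions: 1/(k(k+1)) = 1/k - 1/(k+1)
The series telescopes:
= (1/1 - 1/2) + (1/2 - 1/3) + ... + (1/34 - 1/35)
= 1/1 - 1/35
= 34/35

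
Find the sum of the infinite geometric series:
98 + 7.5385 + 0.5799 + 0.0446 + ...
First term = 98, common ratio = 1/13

For |r| < 1, S = a / (1 - r)
S = 98 / (1 - (1/13))
S = 98 / (12/13)
S = 637/6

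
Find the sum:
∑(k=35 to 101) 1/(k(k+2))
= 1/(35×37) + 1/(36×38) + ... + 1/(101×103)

Partial fractions: 1/(k(k+2)) = (1/2)[1/k - 1/(k+2)]
Telescoping leaves the first two and last two terms:
= (1/2)[1/35 + 1/36 - 1/102 - 1/103]
= 81271/4412520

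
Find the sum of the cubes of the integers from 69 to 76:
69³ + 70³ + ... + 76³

Use ∑_{k=1}^{n} k³ = [n(n+1)/2]², then subtract the first 68 terms.
∑_{k=1}^{76} k³ = [76×77/2]² = 2926² = 8561476
∑_{k=1}^{68} k³ = [68×69/2]² = 2346² = 5503716
∑_{k=69}^{76} k³ = 8561476 - 5503716 = 3057760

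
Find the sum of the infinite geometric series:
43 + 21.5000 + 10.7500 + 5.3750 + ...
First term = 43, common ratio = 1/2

For |r| < 1, S = a / (1 - r)
S = 43 / (1 - (1/2))
S = 43 / (1/2)
S = 86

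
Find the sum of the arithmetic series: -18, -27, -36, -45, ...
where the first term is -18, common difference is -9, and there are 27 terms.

Sₙ = n/2 × (first + last)
Last term = a + (n-1)d = -18 + (27-1)×(-9) = -252
S_27 = 27/2 × (-18 + (-252))
S_27 = 27/2 × (-270) = -3645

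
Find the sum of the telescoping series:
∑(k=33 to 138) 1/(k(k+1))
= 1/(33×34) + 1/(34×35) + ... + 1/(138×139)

Partial fractions: 1/(k(k+1)) = 1/k - 1/(k+1)
The series telescopes:
= (1/33 - 1/34) + (1/34 - 1/35) + ... + (1/138 - 1/139)
= 1/33 - 1/139
= 106/4587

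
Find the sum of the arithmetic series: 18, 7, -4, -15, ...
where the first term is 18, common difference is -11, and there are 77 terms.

Sₙ = n/2 × (first + last)
Last term = a + (n-1)d = 18 + (77-1)×(-11) = -818
S_77 = 77/2 × (18 + (-818))
S_77 = 77/2 × (-800) = -30800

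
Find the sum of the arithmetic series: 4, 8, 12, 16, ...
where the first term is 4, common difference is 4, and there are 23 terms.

Sₙ = n/2 × (first + last)
Last term = a + (n-1)d = 4 + (23-1)×4 = 92
S_23 = 23/2 × (4 + 92)
S_23 = 23/2 × 96 = 1104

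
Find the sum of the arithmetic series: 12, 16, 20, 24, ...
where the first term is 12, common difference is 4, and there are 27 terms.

Sₙ = n/2 × (first + last)
Last term = a + (n-1)d = 12 + (27-1)×4 = 116
S_27 = 27/2 × (12 + 116)
S_27 = 27/2 × 128 = 1728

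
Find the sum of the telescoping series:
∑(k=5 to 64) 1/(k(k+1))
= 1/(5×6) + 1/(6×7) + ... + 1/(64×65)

Partial fractions: 1/(k(k+1)) = 1/k - 1/(k+1)
The series telescopes:
= (1/5 - 1/6) + (1/6 - 1/7) + ... + (1/64 - 1/65)
= 1/5 - 1/65
= 12/65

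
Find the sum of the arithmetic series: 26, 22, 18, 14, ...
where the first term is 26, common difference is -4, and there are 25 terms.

Sₙ = n/2 × (first + last)
Last term = a + (n-1)d = 26 + (25-1)×(-4) = -70
S_25 = 25/2 × (26 + (-70))
S_25 = 25/2 × (-44) = -550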